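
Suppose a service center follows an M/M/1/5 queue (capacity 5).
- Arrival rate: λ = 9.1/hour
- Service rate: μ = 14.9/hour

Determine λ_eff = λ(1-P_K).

ρ = λ/μ = 9.1/14.9 = 0.610738
P₀ = (1-ρ)/(1-ρ^(K+1)) = (1-0.610738)/(1-0.610738^6) = 0.3893/0.9481 = 0.4106
P_K = P₀×ρ^K = 0.4106 × 0.610738^5 = 0.4106 × 0.08497 = 0.03489
λ_eff = λ(1-P_K) = 9.1 × (1 - 0.03489) = 9.1 × 0.96511 = 8.7825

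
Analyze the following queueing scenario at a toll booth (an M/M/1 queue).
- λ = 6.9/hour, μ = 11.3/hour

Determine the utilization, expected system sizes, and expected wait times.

Step 1: ρ = λ/μ = 6.9/11.3 = 0.6106
Step 2: L = λ/(μ-λ) = 6.9/4.40 = 1.5682
Step 3: Lq = λ²/(μ(μ-λ)) = 47.61/(11.3×4.40) = 0.9576
Step 4: W = 1/(μ-λ) = 1/4.40 = 0.22727
Step 5: Wq = λ/(μ(μ-λ)) = 6.9/(11.3×4.40) = 0.1388
Step 6: P(0) = 1-ρ = 0.3894
Verify: L = λW = 6.9×0.22727 = 1.5682 ✔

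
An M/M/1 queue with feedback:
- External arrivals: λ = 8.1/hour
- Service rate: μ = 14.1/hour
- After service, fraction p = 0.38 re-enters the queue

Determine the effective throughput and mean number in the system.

Effective arrival rate: λ_eff = λ/(1-p) = 8.1/(1-0.38) = 8.1/0.62 = 13.064516
ρ = λ_eff/μ = 13.064516/14.1 = 0.9265614
L = ρ/(1-ρ) = 0.9265614/(1-0.9265614) = 12.6168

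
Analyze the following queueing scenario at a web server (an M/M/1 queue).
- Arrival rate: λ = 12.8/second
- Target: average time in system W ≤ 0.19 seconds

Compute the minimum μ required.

For M/M/1: W = 1/(μ-λ)
Need W ≤ 0.19, so 1/(μ-λ) ≤ 0.19
μ - λ ≥ 1/0.19 = 5.2632
μ ≥ 12.8 + 5.2632 = 18.0632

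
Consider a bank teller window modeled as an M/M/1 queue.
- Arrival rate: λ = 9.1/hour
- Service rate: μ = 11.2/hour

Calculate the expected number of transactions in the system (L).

ρ = λ/μ = 9.1/11.2 = 0.8125
For M/M/1: L = λ/(μ-λ)
L = 9.1/(11.2-9.1) = 9.1/2.10
L = 4.3333 transactions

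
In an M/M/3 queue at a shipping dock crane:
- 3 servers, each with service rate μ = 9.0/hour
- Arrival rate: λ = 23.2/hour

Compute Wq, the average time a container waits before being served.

Traffic intensity: ρ = λ/(cμ) = 23.2/(3×9.0) = 0.8593
Since ρ = 0.8593 < 1, system is stable.
Offered load a = λ/μ = cρ = 23.2/9.0 = 2.5778
P₀ = [ Σₙ₌₀^2 aⁿ/n! + a^3/(3!(1-ρ)) ]⁻¹
Σ = a^0/0! + a^1/1! + a^2/2! = 1.00000 + 2.57778 + 3.32247 = 6.9002
a^3/(3!(1-ρ)) = 17.1292/(6 × 0.140741) = 20.2845
P₀ = 1/(6.9002 + 20.2845) = 0.03679
Lq = P₀·a^3·ρ / (3!(1-ρ)²) = 0.0367853 × 17.1292 × 0.859259 / (6 × 0.0198080) = 4.5556
Wq = Lq/λ = 4.5556/23.2 = 0.1964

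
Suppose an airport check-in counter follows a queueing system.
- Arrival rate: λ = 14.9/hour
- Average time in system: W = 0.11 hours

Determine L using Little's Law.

Little's Law: L = λW
L = 14.9 × 0.11 = 1.6390 passengers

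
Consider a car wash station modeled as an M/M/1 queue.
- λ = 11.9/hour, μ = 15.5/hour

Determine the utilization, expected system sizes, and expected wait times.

Step 1: ρ = λ/μ = 11.9/15.5 = 0.7677
Step 2: L = λ/(μ-λ) = 11.9/3.60 = 3.3056
Step 3: Lq = λ²/(μ(μ-λ)) = 141.61/(15.5×3.60) = 2.5378
Step 4: W = 1/(μ-λ) = 1/3.60 = 0.27778
Step 5: Wq = λ/(μ(μ-λ)) = 11.9/(15.5×3.60) = 0.2133
Step 6: P(0) = 1-ρ = 0.2323
Verify: L = λW = 11.9×0.27778 = 3.3056 ✔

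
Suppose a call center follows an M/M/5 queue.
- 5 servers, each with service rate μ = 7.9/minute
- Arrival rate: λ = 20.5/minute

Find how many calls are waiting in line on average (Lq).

Traffic intensity: ρ = λ/(cμ) = 20.5/(5×7.9) = 0.5190
Since ρ = 0.5190 < 1, system is stable.
Offered load a = λ/μ = cρ = 20.5/7.9 = 2.5949
P₀ = [ Σₙ₌₀^4 aⁿ/n! + a^5/(5!(1-ρ)) ]⁻¹
Σ = a^0/0! + a^1/1! + a^2/2! + a^3/3! + a^4/4! = 1.0000 + 2.5949 + 3.3668 + 2.9123 + 1.8893 = 11.7633
a^5/(5!(1-ρ)) = 117.6614/(120 × 0.48101) = 2.0384
P₀ = 1/(11.7633 + 2.0384) = 0.07245
Lq = P₀·a^5·ρ / (5!(1-ρ)²) = 0.072455 × 117.6614 × 0.51899 / (120 × 0.23137) = 0.1594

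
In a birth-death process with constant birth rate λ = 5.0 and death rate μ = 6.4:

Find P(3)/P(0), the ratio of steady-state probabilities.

For constant rates: P(n)/P(0) = (λ/μ)^n
P(3)/P(0) = (5.0/6.4)^3 = 0.78125^3 = 0.4768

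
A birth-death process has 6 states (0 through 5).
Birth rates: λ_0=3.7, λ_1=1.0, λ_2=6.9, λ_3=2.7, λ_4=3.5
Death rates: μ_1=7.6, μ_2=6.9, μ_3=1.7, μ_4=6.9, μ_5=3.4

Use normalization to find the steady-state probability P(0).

Ratios P(n)/P(0) = (λ₀···λₙ₋₁)/(μ₁···μₙ):
P(1)/P(0) = (3.7)/(7.6) = 0.48684
P(2)/P(0) = (3.7×1.0)/(7.6×6.9) = 0.070557
P(3)/P(0) = (3.7×1.0×6.9)/(7.6×6.9×1.7) = 0.28638
P(4)/P(0) = (3.7×1.0×6.9×2.7)/(7.6×6.9×1.7×6.9) = 0.11206
P(5)/P(0) = (3.7×1.0×6.9×2.7×3.5)/(7.6×6.9×1.7×6.9×3.4) = 0.11536

Normalization: ∑ P(n) = 1
P(0) × (1.0000 + 0.48684 + 0.070557 + 0.28638 + 0.11206 + 0.11536) = 1
P(0) × 2.0712 = 1
P(0) = 1/2.0712 = 0.4828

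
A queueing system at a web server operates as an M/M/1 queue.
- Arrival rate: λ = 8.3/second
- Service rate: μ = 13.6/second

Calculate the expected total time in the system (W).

First, compute utilization: ρ = λ/μ = 8.3/13.6 = 0.6103
For M/M/1: W = 1/(μ-λ)
W = 1/(13.6-8.3) = 1/5.30
W = 0.1887 seconds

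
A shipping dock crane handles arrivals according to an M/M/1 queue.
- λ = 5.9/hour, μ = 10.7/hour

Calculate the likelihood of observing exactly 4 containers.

ρ = λ/μ = 5.9/10.7 = 0.5514
P(n) = (1-ρ)ρⁿ
P(4) = (1-0.5514) × 0.5514^4
P(4) = 0.4486 × 0.09244
P(4) = 0.04147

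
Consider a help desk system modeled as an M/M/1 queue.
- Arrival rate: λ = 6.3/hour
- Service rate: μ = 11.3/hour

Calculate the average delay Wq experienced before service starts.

First, compute utilization: ρ = λ/μ = 6.3/11.3 = 0.5575
For M/M/1: Wq = λ/(μ(μ-λ))
Wq = 6.3/(11.3 × (11.3-6.3))
Wq = 6.3/(11.3 × 5.00)
Wq = 0.1115 hours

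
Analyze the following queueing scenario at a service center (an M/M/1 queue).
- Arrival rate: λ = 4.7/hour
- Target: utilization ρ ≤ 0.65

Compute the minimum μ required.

ρ = λ/μ, so μ = λ/ρ
μ ≥ 4.7/0.65 = 7.2308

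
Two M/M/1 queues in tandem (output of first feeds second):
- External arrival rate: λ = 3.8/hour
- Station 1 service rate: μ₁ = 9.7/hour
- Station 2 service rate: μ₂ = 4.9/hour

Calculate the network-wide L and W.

By Jackson's theorem, each station behaves as independent M/M/1.
Station 1: ρ₁ = 3.8/9.7 = 0.3918, L₁ = ρ₁/(1-ρ₁) = λ/(μ₁-λ) = 3.8/5.90 = 0.6441
Station 2: ρ₂ = 3.8/4.9 = 0.7755, L₂ = ρ₂/(1-ρ₂) = λ/(μ₂-λ) = 3.8/1.10 = 3.4545
Total: L = L₁ + L₂ = 0.6441 + 3.4545 = 4.0986
W = L/λ = 4.0986/3.8 = 1.0786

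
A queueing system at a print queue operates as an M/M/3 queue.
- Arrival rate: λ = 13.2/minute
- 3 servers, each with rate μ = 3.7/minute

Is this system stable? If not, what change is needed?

Stability requires ρ = λ/(cμ) < 1
ρ = 13.2/(3 × 3.7) = 13.2/11.10 = 1.1892
Since 1.1892 ≥ 1, the system is UNSTABLE.
Need c > λ/μ = 13.2/3.7 = 3.57.
Minimum servers needed: c = 4.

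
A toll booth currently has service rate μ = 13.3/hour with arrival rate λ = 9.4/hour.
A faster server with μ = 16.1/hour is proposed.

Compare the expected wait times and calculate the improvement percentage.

System 1: ρ₁ = 9.4/13.3 = 0.7068, W₁ = 1/(13.3-9.4) = 0.25641
System 2: ρ₂ = 9.4/16.1 = 0.5839, W₂ = 1/(16.1-9.4) = 0.14925
Improvement: (W₁-W₂)/W₁ = (0.25641-0.14925)/0.25641 = 41.79%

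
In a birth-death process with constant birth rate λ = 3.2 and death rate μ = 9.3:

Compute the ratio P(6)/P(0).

For constant rates: P(n)/P(0) = (λ/μ)^n
P(6)/P(0) = (3.2/9.3)^6 = 0.3441^6 = 0.001660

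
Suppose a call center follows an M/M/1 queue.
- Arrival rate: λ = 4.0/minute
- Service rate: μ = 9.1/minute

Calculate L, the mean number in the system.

ρ = λ/μ = 4.0/9.1 = 0.4396
For M/M/1: L = λ/(μ-λ)
L = 4.0/(9.1-4.0) = 4.0/5.10
L = 0.7843 calls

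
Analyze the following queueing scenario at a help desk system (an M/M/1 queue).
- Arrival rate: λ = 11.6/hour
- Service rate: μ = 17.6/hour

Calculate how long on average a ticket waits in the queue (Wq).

First, compute utilization: ρ = λ/μ = 11.6/17.6 = 0.6591
For M/M/1: Wq = λ/(μ(μ-λ))
Wq = 11.6/(17.6 × (17.6-11.6))
Wq = 11.6/(17.6 × 6.00)
Wq = 0.1098 hours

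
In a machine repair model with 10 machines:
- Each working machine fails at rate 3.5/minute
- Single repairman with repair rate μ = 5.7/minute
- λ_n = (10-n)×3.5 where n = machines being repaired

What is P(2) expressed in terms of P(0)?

P(2)/P(0) = ∏_{i=0}^{2-1} λ_i/μ_{i+1}
= (10-0)×3.5/5.7 × (10-1)×3.5/5.7
= 33.9335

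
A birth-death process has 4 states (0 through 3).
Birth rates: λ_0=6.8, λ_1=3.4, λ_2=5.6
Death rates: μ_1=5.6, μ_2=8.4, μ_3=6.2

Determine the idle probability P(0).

Ratios P(n)/P(0) = (λ₀···λₙ₋₁)/(μ₁···μₙ):
P(1)/P(0) = (6.8)/(5.6) = 1.2143
P(2)/P(0) = (6.8×3.4)/(5.6×8.4) = 0.4915
P(3)/P(0) = (6.8×3.4×5.6)/(5.6×8.4×6.2) = 0.4439

Normalization: ∑ P(n) = 1
P(0) × (1.0000 + 1.2143 + 0.4915 + 0.4439) = 1
P(0) × 3.1497 = 1
P(0) = 1/3.1497 = 0.3175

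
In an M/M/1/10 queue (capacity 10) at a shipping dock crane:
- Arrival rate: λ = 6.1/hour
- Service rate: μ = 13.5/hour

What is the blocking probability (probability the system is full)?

ρ = λ/μ = 6.1/13.5 = 0.45185
P₀ = (1-ρ)/(1-ρ^(K+1)) = (1-0.45185)/(1-0.45185^11) = 0.54815/0.99984 = 0.5482
P_K = P₀×ρ^K = 0.5482 × 0.45185^10 = 0.5482 × 0.0003548 = 0.0001945
Blocking probability = 0.01945%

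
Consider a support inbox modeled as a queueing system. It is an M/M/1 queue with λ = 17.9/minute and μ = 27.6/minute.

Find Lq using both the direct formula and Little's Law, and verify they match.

Method 1 (direct): Lq = λ²/(μ(μ-λ)) = 320.41/(27.6 × 9.70) = 1.1968

Method 2 (Little's Law):
W = 1/(μ-λ) = 1/9.70 = 0.10309
Wq = W - 1/μ = 0.10309 - 0.036232 = 0.06686
Lq = λWq = 17.9 × 0.06686 = 1.1968 ✔ (matches Method 1)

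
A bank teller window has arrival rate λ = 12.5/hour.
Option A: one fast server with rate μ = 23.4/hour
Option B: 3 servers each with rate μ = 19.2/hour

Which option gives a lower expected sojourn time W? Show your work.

Option A: single server μ = 23.4 (M/M/1)
  ρ_A = 12.5/23.4 = 0.5342
  W_A = 1/(μ-λ) = 1/(23.4-12.5) = 1/10.90 = 0.09174

Option B: 3 servers μ = 19.2 (M/M/3)
  ρ_B = λ/(cμ) = 12.5/(3×19.2) = 0.2170
  Offered load a = λ/μ = cρ = 12.5/19.2 = 0.6510
  P₀ = [ Σₙ₌₀^2 aⁿ/n! + a^3/(3!(1-ρ)) ]⁻¹
  Σ = a^0/0! + a^1/1! + a^2/2! = 1.0000 + 0.65104 + 0.21193 = 1.8630
  a^3/(3!(1-ρ)) = 0.27595/(6 × 0.78299) = 0.05874
  P₀ = 1/(1.8630 + 0.05874) = 0.5204
  Lq = P₀·a^3·ρ / (3!(1-ρ)²) = 0.52037 × 0.27595 × 0.21701 / (6 × 0.61307) = 0.008472
  Wq_B = Lq/λ = 0.0084716/12.5 = 0.0006777
  W_B = Wq_B + 1/μ = 0.0006777 + 0.05208 = 0.05276

Since W_B = 0.05276 < W_A = 0.09174, Option B (multiple servers) has the shorter time in system.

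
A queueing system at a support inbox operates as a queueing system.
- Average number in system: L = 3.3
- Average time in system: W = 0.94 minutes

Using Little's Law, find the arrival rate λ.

Little's Law: L = λW, so λ = L/W
λ = 3.3/0.94 = 3.5106 emails/minute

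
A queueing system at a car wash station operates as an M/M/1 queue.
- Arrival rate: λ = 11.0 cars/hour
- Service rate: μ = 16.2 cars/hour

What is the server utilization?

Server utilization: ρ = λ/μ
ρ = 11.0/16.2 = 0.6790
The server is busy 67.90% of the time.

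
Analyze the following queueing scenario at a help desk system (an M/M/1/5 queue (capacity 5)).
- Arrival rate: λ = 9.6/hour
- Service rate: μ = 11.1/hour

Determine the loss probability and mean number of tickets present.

ρ = λ/μ = 9.6/11.1 = 0.864865
P₀ = (1-ρ)/(1-ρ^(K+1)) = (1-0.864865)/(1-0.864865^6) = 0.13514/0.58151 = 0.2324
P_K = P₀×ρ^K = 0.23239 × 0.864865^5 = 0.23239 × 0.48388 = 0.1124
Blocking probability P_5 = 0.1124 (11.24%)
L = ρ[1 - (K+1)ρ^K + Kρ^(K+1)] / [(1-ρ)(1-ρ^(K+1))]
L = 0.864865 × (1 - 6×0.48388 + 5×0.41849) / ((1 - 0.864865) × (1 - 0.41849)) = 2.0820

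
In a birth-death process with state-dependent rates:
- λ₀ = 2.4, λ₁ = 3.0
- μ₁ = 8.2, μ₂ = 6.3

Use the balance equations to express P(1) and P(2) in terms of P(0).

Balance equations:
State 0: λ₀P₀ = μ₁P₁ → P₁ = (λ₀/μ₁)P₀ = (2.4/8.2)P₀ = 0.2927P₀
State 1: P₂ = (λ₀λ₁)/(μ₁μ₂)P₀ = (2.4×3.0)/(8.2×6.3)P₀ = 0.1394P₀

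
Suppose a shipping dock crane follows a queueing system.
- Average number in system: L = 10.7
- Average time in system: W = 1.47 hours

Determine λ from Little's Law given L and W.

Little's Law: L = λW, so λ = L/W
λ = 10.7/1.47 = 7.2789 containers/hour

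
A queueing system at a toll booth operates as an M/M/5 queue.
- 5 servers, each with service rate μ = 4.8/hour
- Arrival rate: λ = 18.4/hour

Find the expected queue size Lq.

Traffic intensity: ρ = λ/(cμ) = 18.4/(5×4.8) = 0.7667
Since ρ = 0.7667 < 1, system is stable.
Offered load a = λ/μ = cρ = 18.4/4.8 = 3.8333
P₀ = [ Σₙ₌₀^4 aⁿ/n! + a^5/(5!(1-ρ)) ]⁻¹
Σ = a^0/0! + a^1/1! + a^2/2! + a^3/3! + a^4/4! = 1.00000 + 3.83333 + 7.34722 + 9.38812 + 8.99695 = 30.5656
a^5/(5!(1-ρ)) = 827.7190/(120 × 0.233333) = 29.5614
P₀ = 1/(30.5656 + 29.5614) = 0.01663
Lq = P₀·a^5·ρ / (5!(1-ρ)²) = 0.016631 × 827.7190 × 0.76667 / (120 × 0.054444) = 1.6154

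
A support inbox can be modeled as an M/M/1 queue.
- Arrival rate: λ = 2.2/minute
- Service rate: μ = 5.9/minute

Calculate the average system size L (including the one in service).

ρ = λ/μ = 2.2/5.9 = 0.3729
For M/M/1: L = λ/(μ-λ)
L = 2.2/(5.9-2.2) = 2.2/3.70
L = 0.5946 emails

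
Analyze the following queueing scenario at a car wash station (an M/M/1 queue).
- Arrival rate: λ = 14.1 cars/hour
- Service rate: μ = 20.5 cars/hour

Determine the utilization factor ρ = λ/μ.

Server utilization: ρ = λ/μ
ρ = 14.1/20.5 = 0.6878
The server is busy 68.78% of the time.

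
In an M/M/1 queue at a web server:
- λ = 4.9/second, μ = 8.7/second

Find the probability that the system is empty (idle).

ρ = λ/μ = 4.9/8.7 = 0.5632
P(0) = 1 - ρ = 1 - 0.5632 = 0.4368
The server is idle 43.68% of the time.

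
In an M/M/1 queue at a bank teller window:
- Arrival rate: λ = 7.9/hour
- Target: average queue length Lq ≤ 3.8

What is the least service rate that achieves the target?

For M/M/1: Lq = λ²/(μ(μ-λ))
Need Lq ≤ 3.8, i.e. μ(μ-λ) ≥ λ²/3.8
μ² - 7.9μ - 62.41/3.8 ≥ 0  →  μ² - 7.9μ - 16.423684 ≥ 0
Quadratic formula (positive root): μ = [λ + √(λ² + 4×16.423684)]/2
Discriminant: 62.41 + 4×16.423684 = 128.10474, √128.10474 = 11.31834
μ ≥ (7.9 + 11.31834)/2 = 9.6092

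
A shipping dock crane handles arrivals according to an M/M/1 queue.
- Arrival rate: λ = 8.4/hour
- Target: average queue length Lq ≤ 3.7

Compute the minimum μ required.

For M/M/1: Lq = λ²/(μ(μ-λ))
Need Lq ≤ 3.7, i.e. μ(μ-λ) ≥ λ²/3.7
μ² - 8.4μ - 70.56/3.7 ≥ 0  →  μ² - 8.4μ - 19.07027 ≥ 0
Quadratic formula (positive root): μ = [λ + √(λ² + 4×19.07027)]/2
Discriminant: 70.56 + 4×19.07027 = 146.8411, √146.8411 = 12.1178
μ ≥ (8.4 + 12.1178)/2 = 10.2589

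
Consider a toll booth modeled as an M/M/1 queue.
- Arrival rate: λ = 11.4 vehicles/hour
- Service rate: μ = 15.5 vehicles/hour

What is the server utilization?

Server utilization: ρ = λ/μ
ρ = 11.4/15.5 = 0.7355
The server is busy 73.55% of the time.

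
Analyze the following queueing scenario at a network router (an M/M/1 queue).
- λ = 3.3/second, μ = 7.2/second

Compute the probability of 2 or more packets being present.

ρ = λ/μ = 3.3/7.2 = 0.45833
P(N ≥ n) = ρⁿ
P(N ≥ 2) = 0.45833^2
P(N ≥ 2) = 0.2101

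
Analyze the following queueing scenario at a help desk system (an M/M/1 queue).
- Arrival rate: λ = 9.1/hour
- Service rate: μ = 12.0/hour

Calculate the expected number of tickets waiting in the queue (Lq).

ρ = λ/μ = 9.1/12.0 = 0.7583
For M/M/1: Lq = λ²/(μ(μ-λ))
Lq = 82.81/(12.0 × 2.90)
Lq = 2.3796 tickets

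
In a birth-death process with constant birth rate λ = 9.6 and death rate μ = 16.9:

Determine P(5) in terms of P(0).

For constant rates: P(n)/P(0) = (λ/μ)^n
P(5)/P(0) = (9.6/16.9)^5 = 0.56805^5 = 0.05915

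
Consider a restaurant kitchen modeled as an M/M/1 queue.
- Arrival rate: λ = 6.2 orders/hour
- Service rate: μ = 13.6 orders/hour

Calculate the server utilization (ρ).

Server utilization: ρ = λ/μ
ρ = 6.2/13.6 = 0.4559
The server is busy 45.59% of the time.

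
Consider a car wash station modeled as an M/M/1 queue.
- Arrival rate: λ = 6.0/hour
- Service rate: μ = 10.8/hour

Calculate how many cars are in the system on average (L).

ρ = λ/μ = 6.0/10.8 = 0.5556
For M/M/1: L = λ/(μ-λ)
L = 6.0/(10.8-6.0) = 6.0/4.80
L = 1.2500 cars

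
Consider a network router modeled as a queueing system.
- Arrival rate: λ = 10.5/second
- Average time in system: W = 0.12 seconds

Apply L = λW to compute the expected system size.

Little's Law: L = λW
L = 10.5 × 0.12 = 1.2600 packets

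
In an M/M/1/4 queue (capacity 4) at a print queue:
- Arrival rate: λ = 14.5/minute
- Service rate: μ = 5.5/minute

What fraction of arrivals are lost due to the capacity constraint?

ρ = λ/μ = 14.5/5.5 = 2.6364
P₀ = (1-ρ)/(1-ρ^(K+1)) = (1-2.6364)/(1-2.6364^5) = -1.6364/-126.3669 = 0.01295
P_K = P₀×ρ^K = 0.01295 × 2.6364^4 = 0.01295 × 48.3109 = 0.6256
Blocking probability = 62.56%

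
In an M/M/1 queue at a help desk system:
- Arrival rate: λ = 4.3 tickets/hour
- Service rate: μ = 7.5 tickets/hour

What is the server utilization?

Server utilization: ρ = λ/μ
ρ = 4.3/7.5 = 0.5733
The server is busy 57.33% of the time.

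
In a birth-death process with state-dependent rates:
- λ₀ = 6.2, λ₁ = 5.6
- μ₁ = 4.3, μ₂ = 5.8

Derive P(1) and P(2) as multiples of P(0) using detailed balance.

Balance equations:
State 0: λ₀P₀ = μ₁P₁ → P₁ = (λ₀/μ₁)P₀ = (6.2/4.3)P₀ = 1.4419P₀
State 1: P₂ = (λ₀λ₁)/(μ₁μ₂)P₀ = (6.2×5.6)/(4.3×5.8)P₀ = 1.3921P₀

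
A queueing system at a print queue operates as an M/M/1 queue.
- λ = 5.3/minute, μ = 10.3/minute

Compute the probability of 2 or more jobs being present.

ρ = λ/μ = 5.3/10.3 = 0.5146
P(N ≥ n) = ρⁿ
P(N ≥ 2) = 0.5146^2
P(N ≥ 2) = 0.2648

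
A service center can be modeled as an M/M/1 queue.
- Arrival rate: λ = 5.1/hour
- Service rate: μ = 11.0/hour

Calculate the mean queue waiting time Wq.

First, compute utilization: ρ = λ/μ = 5.1/11.0 = 0.4636
For M/M/1: Wq = λ/(μ(μ-λ))
Wq = 5.1/(11.0 × (11.0-5.1))
Wq = 5.1/(11.0 × 5.90)
Wq = 0.07858 hours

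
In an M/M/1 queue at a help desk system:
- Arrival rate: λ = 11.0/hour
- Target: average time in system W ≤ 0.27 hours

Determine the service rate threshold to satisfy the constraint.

For M/M/1: W = 1/(μ-λ)
Need W ≤ 0.27, so 1/(μ-λ) ≤ 0.27
μ - λ ≥ 1/0.27 = 3.7037
μ ≥ 11.0 + 3.7037 = 14.7037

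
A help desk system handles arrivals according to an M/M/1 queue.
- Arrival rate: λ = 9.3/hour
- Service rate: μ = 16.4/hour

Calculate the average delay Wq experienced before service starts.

First, compute utilization: ρ = λ/μ = 9.3/16.4 = 0.5671
For M/M/1: Wq = λ/(μ(μ-λ))
Wq = 9.3/(16.4 × (16.4-9.3))
Wq = 9.3/(16.4 × 7.10)
Wq = 0.07987 hours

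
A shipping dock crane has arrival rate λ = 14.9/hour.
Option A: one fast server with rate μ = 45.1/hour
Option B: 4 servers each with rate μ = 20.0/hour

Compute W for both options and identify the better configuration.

Option A: single server μ = 45.1 (M/M/1)
  ρ_A = 14.9/45.1 = 0.3304
  W_A = 1/(μ-λ) = 1/(45.1-14.9) = 1/30.20 = 0.03311

Option B: 4 servers μ = 20.0 (M/M/4)
  ρ_B = λ/(cμ) = 14.9/(4×20.0) = 0.1862
  Offered load a = λ/μ = cρ = 14.9/20.0 = 0.7450
  P₀ = [ Σₙ₌₀^3 aⁿ/n! + a^4/(4!(1-ρ)) ]⁻¹
  Σ = a^0/0! + a^1/1! + a^2/2! + a^3/3! = 1.0000 + 0.7450 + 0.2775 + 0.06892 = 2.0914
  a^4/(4!(1-ρ)) = 0.30805/(24 × 0.81375) = 0.01577
  P₀ = 1/(2.0914 + 0.01577) = 0.4746
  Lq = P₀·a^4·ρ / (4!(1-ρ)²) = 0.4746 × 0.3081 × 0.1862 / (24 × 0.6622) = 0.001713
  Wq_B = Lq/λ = 0.001713/14.9 = 0.0001150
  W_B = Wq_B + 1/μ = 0.0001150 + 0.05000 = 0.05011

Since W_A = 0.03311 < W_B = 0.05011, Option A (single fast server) has the shorter time in system.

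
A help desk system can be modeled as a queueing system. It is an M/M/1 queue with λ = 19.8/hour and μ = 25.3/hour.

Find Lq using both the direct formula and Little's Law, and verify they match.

Method 1 (direct): Lq = λ²/(μ(μ-λ)) = 392.04/(25.3 × 5.50) = 2.8174

Method 2 (Little's Law):
W = 1/(μ-λ) = 1/5.50 = 0.181818
Wq = W - 1/μ = 0.181818 - 0.0395257 = 0.142292
Lq = λWq = 19.8 × 0.142292 = 2.8174 ✔ (matches Method 1)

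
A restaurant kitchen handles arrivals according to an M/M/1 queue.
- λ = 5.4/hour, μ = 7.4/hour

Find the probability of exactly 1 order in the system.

ρ = λ/μ = 5.4/7.4 = 0.7297
P(n) = (1-ρ)ρⁿ
P(1) = (1-0.7297) × 0.7297^1
P(1) = 0.2703 × 0.7297
P(1) = 0.1972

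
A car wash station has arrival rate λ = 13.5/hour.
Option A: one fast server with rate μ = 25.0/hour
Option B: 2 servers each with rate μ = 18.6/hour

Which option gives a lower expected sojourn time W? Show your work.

Option A: single server μ = 25.0 (M/M/1)
  ρ_A = 13.5/25.0 = 0.5400
  W_A = 1/(μ-λ) = 1/(25.0-13.5) = 1/11.50 = 0.08696

Option B: 2 servers μ = 18.6 (M/M/2)
  ρ_B = λ/(cμ) = 13.5/(2×18.6) = 0.3629
  Offered load a = λ/μ = cρ = 13.5/18.6 = 0.7258
  P₀ = [ Σₙ₌₀^1 aⁿ/n! + a^2/(2!(1-ρ)) ]⁻¹
  Σ = a^0/0! + a^1/1! = 1.0000 + 0.7258 = 1.7258
  a^2/(2!(1-ρ)) = 0.5268/(2 × 0.6371) = 0.4134
  P₀ = 1/(1.7258 + 0.4134) = 0.4675
  Lq = P₀·a^2·ρ / (2!(1-ρ)²) = 0.4675 × 0.5268 × 0.3629 / (2 × 0.4059) = 0.1101
  Wq_B = Lq/λ = 0.11009/13.5 = 0.008155
  W_B = Wq_B + 1/μ = 0.008155 + 0.05376 = 0.06192

Since W_B = 0.06192 < W_A = 0.08696, Option B (multiple servers) has the shorter time in system.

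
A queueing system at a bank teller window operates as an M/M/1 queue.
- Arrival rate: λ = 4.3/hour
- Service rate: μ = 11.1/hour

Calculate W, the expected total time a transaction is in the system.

First, compute utilization: ρ = λ/μ = 4.3/11.1 = 0.3874
For M/M/1: W = 1/(μ-λ)
W = 1/(11.1-4.3) = 1/6.80
W = 0.1471 hours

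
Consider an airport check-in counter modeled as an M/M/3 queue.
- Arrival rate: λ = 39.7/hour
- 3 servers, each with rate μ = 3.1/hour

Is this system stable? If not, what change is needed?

Stability requires ρ = λ/(cμ) < 1
ρ = 39.7/(3 × 3.1) = 39.7/9.30 = 4.2688
Since 4.2688 ≥ 1, the system is UNSTABLE.
Need c > λ/μ = 39.7/3.1 = 12.81.
Minimum servers needed: c = 13.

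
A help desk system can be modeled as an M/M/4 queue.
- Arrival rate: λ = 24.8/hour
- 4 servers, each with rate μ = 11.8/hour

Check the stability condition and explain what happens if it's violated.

Stability requires ρ = λ/(cμ) < 1
ρ = 24.8/(4 × 11.8) = 24.8/47.20 = 0.5254
Since 0.5254 < 1, the system is STABLE.
The servers are busy 52.54% of the time.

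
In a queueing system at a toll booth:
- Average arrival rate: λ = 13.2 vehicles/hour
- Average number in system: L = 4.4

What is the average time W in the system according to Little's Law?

Little's Law: L = λW, so W = L/λ
W = 4.4/13.2 = 0.3333 hours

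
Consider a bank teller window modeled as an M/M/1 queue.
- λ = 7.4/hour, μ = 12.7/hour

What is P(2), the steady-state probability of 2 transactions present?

ρ = λ/μ = 7.4/12.7 = 0.5827
P(n) = (1-ρ)ρⁿ
P(2) = (1-0.5827) × 0.5827^2
P(2) = 0.4173 × 0.3395
P(2) = 0.1417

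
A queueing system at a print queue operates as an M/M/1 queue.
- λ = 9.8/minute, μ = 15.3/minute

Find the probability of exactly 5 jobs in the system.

ρ = λ/μ = 9.8/15.3 = 0.64052
P(n) = (1-ρ)ρⁿ
P(5) = (1-0.64052) × 0.64052^5
P(5) = 0.35948 × 0.10781
P(5) = 0.03876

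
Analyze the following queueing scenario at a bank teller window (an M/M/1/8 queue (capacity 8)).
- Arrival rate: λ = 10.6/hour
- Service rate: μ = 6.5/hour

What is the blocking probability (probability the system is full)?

ρ = λ/μ = 10.6/6.5 = 1.63077
P₀ = (1-ρ)/(1-ρ^(K+1)) = (1-1.63077)/(1-1.63077^9) = -0.6308/-80.5707 = 0.007829
P_K = P₀×ρ^K = 0.007829 × 1.63077^8 = 0.007829 × 50.0198 = 0.3916
Blocking probability = 39.16%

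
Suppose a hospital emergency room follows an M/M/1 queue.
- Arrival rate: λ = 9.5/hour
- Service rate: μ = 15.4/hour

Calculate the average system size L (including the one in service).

ρ = λ/μ = 9.5/15.4 = 0.6169
For M/M/1: L = λ/(μ-λ)
L = 9.5/(15.4-9.5) = 9.5/5.90
L = 1.6102 patients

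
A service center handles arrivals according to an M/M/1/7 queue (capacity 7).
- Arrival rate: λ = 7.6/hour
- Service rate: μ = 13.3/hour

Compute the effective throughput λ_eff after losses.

ρ = λ/μ = 7.6/13.3 = 0.57143
P₀ = (1-ρ)/(1-ρ^(K+1)) = (1-0.57143)/(1-0.57143^8) = 0.4286/0.9886 = 0.4335
P_K = P₀×ρ^K = 0.43350 × 0.57143^7 = 0.43350 × 0.019895 = 0.008624
λ_eff = λ(1-P_K) = 7.6 × (1 - 0.008624) = 7.6 × 0.99138 = 7.5345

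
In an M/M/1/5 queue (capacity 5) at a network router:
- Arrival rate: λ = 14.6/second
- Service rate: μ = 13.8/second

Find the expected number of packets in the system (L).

ρ = λ/μ = 14.6/13.8 = 1.05797
P₀ = (1-ρ)/(1-ρ^(K+1)) = (1-1.05797)/(1-1.05797^6) = -0.05797/-0.4023 = 0.1441
P_K = P₀×ρ^K = 0.1441 × 1.05797^5 = 0.1441 × 1.3255 = 0.1910
L = ρ[1 - (K+1)ρ^K + Kρ^(K+1)] / [(1-ρ)(1-ρ^(K+1))]
L = 1.05797 × (1 - 6×1.32546042 + 5×1.40229736) / ((1 - 1.05797) × (1 - 1.40229736)) = 2.6640 packets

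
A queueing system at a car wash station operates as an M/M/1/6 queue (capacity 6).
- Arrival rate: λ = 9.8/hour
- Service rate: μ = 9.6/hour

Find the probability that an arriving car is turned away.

ρ = λ/μ = 9.8/9.6 = 1.02083
P₀ = (1-ρ)/(1-ρ^(K+1)) = (1-1.02083)/(1-1.02083^7) = -0.02083/-0.1552 = 0.1342
P_K = P₀×ρ^K = 0.134175 × 1.02083^6 = 0.134175 × 1.13167 = 0.1518
Blocking probability = 15.18%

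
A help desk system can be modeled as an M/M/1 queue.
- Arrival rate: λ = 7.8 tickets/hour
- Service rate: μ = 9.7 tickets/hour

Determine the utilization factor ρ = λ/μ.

Server utilization: ρ = λ/μ
ρ = 7.8/9.7 = 0.8041
The server is busy 80.41% of the time.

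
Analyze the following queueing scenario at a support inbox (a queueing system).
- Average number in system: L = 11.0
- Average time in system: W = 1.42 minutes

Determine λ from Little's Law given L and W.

Little's Law: L = λW, so λ = L/W
λ = 11.0/1.42 = 7.7465 emails/minute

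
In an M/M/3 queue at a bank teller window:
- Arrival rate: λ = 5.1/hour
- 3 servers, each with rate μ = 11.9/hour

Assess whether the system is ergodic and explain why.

Stability requires ρ = λ/(cμ) < 1
ρ = 5.1/(3 × 11.9) = 5.1/35.70 = 0.1429
Since 0.1429 < 1, the system is STABLE.
The servers are busy 14.29% of the time.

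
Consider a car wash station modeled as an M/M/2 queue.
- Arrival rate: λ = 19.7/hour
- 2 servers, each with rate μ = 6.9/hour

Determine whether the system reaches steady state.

Stability requires ρ = λ/(cμ) < 1
ρ = 19.7/(2 × 6.9) = 19.7/13.80 = 1.4275
Since 1.4275 ≥ 1, the system is UNSTABLE.
Need c > λ/μ = 19.7/6.9 = 2.86.
Minimum servers needed: c = 3.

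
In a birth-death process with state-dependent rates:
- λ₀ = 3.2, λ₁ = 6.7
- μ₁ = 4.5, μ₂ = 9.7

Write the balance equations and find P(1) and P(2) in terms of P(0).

Balance equations:
State 0: λ₀P₀ = μ₁P₁ → P₁ = (λ₀/μ₁)P₀ = (3.2/4.5)P₀ = 0.7111P₀
State 1: P₂ = (λ₀λ₁)/(μ₁μ₂)P₀ = (3.2×6.7)/(4.5×9.7)P₀ = 0.4912P₀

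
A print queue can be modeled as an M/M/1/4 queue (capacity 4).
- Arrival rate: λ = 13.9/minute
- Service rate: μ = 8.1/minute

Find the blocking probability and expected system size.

ρ = λ/μ = 13.9/8.1 = 1.71605
P₀ = (1-ρ)/(1-ρ^(K+1)) = (1-1.71605)/(1-1.71605^5) = -0.71605/-13.8816 = 0.05158
P_K = P₀×ρ^K = 0.05158 × 1.71605^4 = 0.05158 × 8.6720 = 0.4473
Blocking probability P_4 = 0.4473 (44.73%)
L = ρ[1 - (K+1)ρ^K + Kρ^(K+1)] / [(1-ρ)(1-ρ^(K+1))]
L = 1.71605 × (1 - 5×8.6720 + 4×14.8816) / ((1 - 1.71605) × (1 - 14.8816)) = 2.9636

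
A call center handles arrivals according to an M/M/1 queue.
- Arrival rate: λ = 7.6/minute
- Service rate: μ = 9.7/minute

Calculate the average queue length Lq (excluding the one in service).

ρ = λ/μ = 7.6/9.7 = 0.7835
For M/M/1: Lq = λ²/(μ(μ-λ))
Lq = 57.76/(9.7 × 2.10)
Lq = 2.8355 calls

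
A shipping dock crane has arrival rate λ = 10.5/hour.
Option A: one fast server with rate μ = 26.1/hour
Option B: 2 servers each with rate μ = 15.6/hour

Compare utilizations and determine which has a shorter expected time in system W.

Option A: single server μ = 26.1 (M/M/1)
  ρ_A = 10.5/26.1 = 0.4023
  W_A = 1/(μ-λ) = 1/(26.1-10.5) = 1/15.60 = 0.06410

Option B: 2 servers μ = 15.6 (M/M/2)
  ρ_B = λ/(cμ) = 10.5/(2×15.6) = 0.3365
  Offered load a = λ/μ = cρ = 10.5/15.6 = 0.6731
  P₀ = [ Σₙ₌₀^1 aⁿ/n! + a^2/(2!(1-ρ)) ]⁻¹
  Σ = a^0/0! + a^1/1! = 1.0000 + 0.6731 = 1.6731
  a^2/(2!(1-ρ)) = 0.4530/(2 × 0.6635) = 0.3414
  P₀ = 1/(1.6731 + 0.3414) = 0.4964
  Lq = P₀·a^2·ρ / (2!(1-ρ)²) = 0.49640 × 0.45303 × 0.33654 / (2 × 0.44018) = 0.08597
  Wq_B = Lq/λ = 0.085968/10.5 = 0.008187
  W_B = Wq_B + 1/μ = 0.008187 + 0.06410 = 0.07229

Since W_A = 0.06410 < W_B = 0.07229, Option A (single fast server) has the shorter time in system.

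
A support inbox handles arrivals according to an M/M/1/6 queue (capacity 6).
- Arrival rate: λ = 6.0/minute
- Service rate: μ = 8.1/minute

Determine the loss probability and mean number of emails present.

ρ = λ/μ = 6.0/8.1 = 0.74074
P₀ = (1-ρ)/(1-ρ^(K+1)) = (1-0.74074)/(1-0.74074^7) = 0.25926/0.87763 = 0.2954
P_K = P₀×ρ^K = 0.2954 × 0.74074^6 = 0.2954 × 0.1652 = 0.04880
Blocking probability P_6 = 0.04880 (4.88%)
L = ρ[1 - (K+1)ρ^K + Kρ^(K+1)] / [(1-ρ)(1-ρ^(K+1))]
L = 0.74074 × (1 - 7×0.165194 + 6×0.122366) / ((1 - 0.74074) × (1 - 0.122366)) = 1.8811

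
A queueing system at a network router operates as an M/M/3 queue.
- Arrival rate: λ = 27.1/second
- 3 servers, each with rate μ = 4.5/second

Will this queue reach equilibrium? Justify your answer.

Stability requires ρ = λ/(cμ) < 1
ρ = 27.1/(3 × 4.5) = 27.1/13.50 = 2.0074
Since 2.0074 ≥ 1, the system is UNSTABLE.
Need c > λ/μ = 27.1/4.5 = 6.02.
Minimum servers needed: c = 7.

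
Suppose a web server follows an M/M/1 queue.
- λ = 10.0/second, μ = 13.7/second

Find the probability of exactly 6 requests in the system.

ρ = λ/μ = 10.0/13.7 = 0.72993
P(n) = (1-ρ)ρⁿ
P(6) = (1-0.72993) × 0.72993^6
P(6) = 0.27007 × 0.15125
P(6) = 0.04085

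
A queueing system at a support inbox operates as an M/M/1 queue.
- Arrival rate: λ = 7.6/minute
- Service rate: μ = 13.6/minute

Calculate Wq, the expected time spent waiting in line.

First, compute utilization: ρ = λ/μ = 7.6/13.6 = 0.5588
For M/M/1: Wq = λ/(μ(μ-λ))
Wq = 7.6/(13.6 × (13.6-7.6))
Wq = 7.6/(13.6 × 6.00)
Wq = 0.09314 minutes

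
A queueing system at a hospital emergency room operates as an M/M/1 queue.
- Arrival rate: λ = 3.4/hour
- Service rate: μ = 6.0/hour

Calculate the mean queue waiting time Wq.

First, compute utilization: ρ = λ/μ = 3.4/6.0 = 0.5667
For M/M/1: Wq = λ/(μ(μ-λ))
Wq = 3.4/(6.0 × (6.0-3.4))
Wq = 3.4/(6.0 × 2.60)
Wq = 0.2179 hours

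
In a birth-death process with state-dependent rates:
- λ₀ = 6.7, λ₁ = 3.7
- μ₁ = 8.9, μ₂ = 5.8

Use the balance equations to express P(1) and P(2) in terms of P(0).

Balance equations:
State 0: λ₀P₀ = μ₁P₁ → P₁ = (λ₀/μ₁)P₀ = (6.7/8.9)P₀ = 0.7528P₀
State 1: P₂ = (λ₀λ₁)/(μ₁μ₂)P₀ = (6.7×3.7)/(8.9×5.8)P₀ = 0.4802P₀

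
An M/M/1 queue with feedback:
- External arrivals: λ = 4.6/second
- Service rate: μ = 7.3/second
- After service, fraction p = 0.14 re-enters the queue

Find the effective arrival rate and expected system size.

Effective arrival rate: λ_eff = λ/(1-p) = 4.6/(1-0.14) = 4.6/0.86 = 5.34884
ρ = λ_eff/μ = 5.34884/7.3 = 0.73272
L = ρ/(1-ρ) = 0.73272/(1-0.73272) = 2.7414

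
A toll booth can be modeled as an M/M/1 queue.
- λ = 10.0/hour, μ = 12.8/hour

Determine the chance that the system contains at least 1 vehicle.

ρ = λ/μ = 10.0/12.8 = 0.7812
P(N ≥ n) = ρⁿ
P(N ≥ 1) = 0.7812^1
P(N ≥ 1) = 0.7812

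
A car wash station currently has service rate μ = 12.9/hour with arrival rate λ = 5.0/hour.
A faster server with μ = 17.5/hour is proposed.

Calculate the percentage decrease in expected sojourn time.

System 1: ρ₁ = 5.0/12.9 = 0.3876, W₁ = 1/(12.9-5.0) = 0.12658
System 2: ρ₂ = 5.0/17.5 = 0.2857, W₂ = 1/(17.5-5.0) = 0.080000
Improvement: (W₁-W₂)/W₁ = (0.12658-0.080000)/0.12658 = 36.80%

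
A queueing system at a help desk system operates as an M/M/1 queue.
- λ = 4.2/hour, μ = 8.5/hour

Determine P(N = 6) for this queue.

ρ = λ/μ = 4.2/8.5 = 0.49412
P(n) = (1-ρ)ρⁿ
P(6) = (1-0.49412) × 0.49412^6
P(6) = 0.50588 × 0.014554
P(6) = 0.007363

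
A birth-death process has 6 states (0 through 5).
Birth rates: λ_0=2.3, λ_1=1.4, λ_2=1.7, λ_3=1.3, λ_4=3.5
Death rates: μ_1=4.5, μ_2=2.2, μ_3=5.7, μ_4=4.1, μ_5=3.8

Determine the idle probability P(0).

Ratios P(n)/P(0) = (λ₀···λₙ₋₁)/(μ₁···μₙ):
P(1)/P(0) = (2.3)/(4.5) = 0.5111
P(2)/P(0) = (2.3×1.4)/(4.5×2.2) = 0.3253
P(3)/P(0) = (2.3×1.4×1.7)/(4.5×2.2×5.7) = 0.09701
P(4)/P(0) = (2.3×1.4×1.7×1.3)/(4.5×2.2×5.7×4.1) = 0.03076
P(5)/P(0) = (2.3×1.4×1.7×1.3×3.5)/(4.5×2.2×5.7×4.1×3.8) = 0.02833

Normalization: ∑ P(n) = 1
P(0) × (1.0000 + 0.5111 + 0.3253 + 0.09701 + 0.03076 + 0.02833) = 1
P(0) × 1.9925 = 1
P(0) = 1/1.9925 = 0.5019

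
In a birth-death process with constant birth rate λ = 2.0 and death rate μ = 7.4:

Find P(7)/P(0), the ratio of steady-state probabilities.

For constant rates: P(n)/P(0) = (λ/μ)^n
P(7)/P(0) = (2.0/7.4)^7 = 0.27027^7 = 0.0001053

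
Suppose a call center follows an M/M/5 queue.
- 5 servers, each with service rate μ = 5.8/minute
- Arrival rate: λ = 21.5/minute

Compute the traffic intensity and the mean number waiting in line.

Traffic intensity: ρ = λ/(cμ) = 21.5/(5×5.8) = 0.7414
Since ρ = 0.7414 < 1, system is stable.
Offered load a = λ/μ = cρ = 21.5/5.8 = 3.7069
P₀ = [ Σₙ₌₀^4 aⁿ/n! + a^5/(5!(1-ρ)) ]⁻¹
Σ = a^0/0! + a^1/1! + a^2/2! + a^3/3! + a^4/4! = 1.0000 + 3.7069 + 6.8705 + 8.4895 + 7.8674 = 27.9343
a^5/(5!(1-ρ)) = 699.9263/(120 × 0.25862) = 22.5532
P₀ = 1/(27.9343 + 22.5532) = 0.01981
Lq = P₀·a^5·ρ / (5!(1-ρ)²) = 0.019807 × 699.9263 × 0.74138 / (120 × 0.066885) = 1.2806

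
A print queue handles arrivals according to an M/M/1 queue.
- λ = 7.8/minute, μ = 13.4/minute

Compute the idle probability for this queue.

ρ = λ/μ = 7.8/13.4 = 0.5821
P(0) = 1 - ρ = 1 - 0.5821 = 0.4179
The server is idle 41.79% of the time.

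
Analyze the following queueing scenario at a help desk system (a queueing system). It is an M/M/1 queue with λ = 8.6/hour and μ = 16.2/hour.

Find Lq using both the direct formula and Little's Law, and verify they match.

Method 1 (direct): Lq = λ²/(μ(μ-λ)) = 73.96/(16.2 × 7.60) = 0.6007

Method 2 (Little's Law):
W = 1/(μ-λ) = 1/7.60 = 0.13158
Wq = W - 1/μ = 0.13158 - 0.061728 = 0.06985
Lq = λWq = 8.6 × 0.06985 = 0.6007 ✔ (matches Method 1)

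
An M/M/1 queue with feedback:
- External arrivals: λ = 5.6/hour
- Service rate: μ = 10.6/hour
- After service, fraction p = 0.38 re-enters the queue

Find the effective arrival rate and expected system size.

Effective arrival rate: λ_eff = λ/(1-p) = 5.6/(1-0.38) = 5.6/0.62 = 9.0323
ρ = λ_eff/μ = 9.0323/10.6 = 0.8521
L = ρ/(1-ρ) = 0.8521/(1-0.8521) = 5.7613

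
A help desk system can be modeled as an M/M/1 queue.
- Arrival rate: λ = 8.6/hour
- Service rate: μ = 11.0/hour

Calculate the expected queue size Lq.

ρ = λ/μ = 8.6/11.0 = 0.7818
For M/M/1: Lq = λ²/(μ(μ-λ))
Lq = 73.96/(11.0 × 2.40)
Lq = 2.8015 tickets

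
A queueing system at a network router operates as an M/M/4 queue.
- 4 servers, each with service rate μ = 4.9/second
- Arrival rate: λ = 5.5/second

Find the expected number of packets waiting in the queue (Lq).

Traffic intensity: ρ = λ/(cμ) = 5.5/(4×4.9) = 0.2806
Since ρ = 0.2806 < 1, system is stable.
Offered load a = λ/μ = cρ = 5.5/4.9 = 1.1224
P₀ = [ Σₙ₌₀^3 aⁿ/n! + a^4/(4!(1-ρ)) ]⁻¹
Σ = a^0/0! + a^1/1! + a^2/2! + a^3/3! = 1.00000 + 1.12245 + 0.629946 + 0.235694 = 2.9881
a^4/(4!(1-ρ)) = 1.5873/(24 × 0.71939) = 0.09194
P₀ = 1/(2.9881 + 0.09194) = 0.3247
Lq = P₀·a^4·ρ / (4!(1-ρ)²) = 0.3247 × 1.5873 × 0.2806 / (24 × 0.5175) = 0.01164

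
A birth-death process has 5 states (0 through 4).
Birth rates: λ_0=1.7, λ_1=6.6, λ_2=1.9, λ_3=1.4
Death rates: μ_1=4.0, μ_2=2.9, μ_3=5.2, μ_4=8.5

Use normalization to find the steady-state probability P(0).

Ratios P(n)/P(0) = (λ₀···λₙ₋₁)/(μ₁···μₙ):
P(1)/P(0) = (1.7)/(4.0) = 0.425000
P(2)/P(0) = (1.7×6.6)/(4.0×2.9) = 0.967241
P(3)/P(0) = (1.7×6.6×1.9)/(4.0×2.9×5.2) = 0.353415
P(4)/P(0) = (1.7×6.6×1.9×1.4)/(4.0×2.9×5.2×8.5) = 0.0582095

Normalization: ∑ P(n) = 1
P(0) × (1.00000 + 0.425000 + 0.967241 + 0.353415 + 0.0582095) = 1
P(0) × 2.803866 = 1
P(0) = 1/2.803866 = 0.3567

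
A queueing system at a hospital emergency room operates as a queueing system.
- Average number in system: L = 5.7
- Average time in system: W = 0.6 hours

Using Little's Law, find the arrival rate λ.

Little's Law: L = λW, so λ = L/W
λ = 5.7/0.6 = 9.5000 patients/hour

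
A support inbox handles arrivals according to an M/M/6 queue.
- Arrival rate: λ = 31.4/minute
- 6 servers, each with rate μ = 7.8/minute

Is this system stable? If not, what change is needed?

Stability requires ρ = λ/(cμ) < 1
ρ = 31.4/(6 × 7.8) = 31.4/46.80 = 0.6709
Since 0.6709 < 1, the system is STABLE.
The servers are busy 67.09% of the time.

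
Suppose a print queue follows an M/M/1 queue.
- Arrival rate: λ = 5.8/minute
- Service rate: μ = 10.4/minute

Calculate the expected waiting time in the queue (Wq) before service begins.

First, compute utilization: ρ = λ/μ = 5.8/10.4 = 0.5577
For M/M/1: Wq = λ/(μ(μ-λ))
Wq = 5.8/(10.4 × (10.4-5.8))
Wq = 5.8/(10.4 × 4.60)
Wq = 0.1212 minutes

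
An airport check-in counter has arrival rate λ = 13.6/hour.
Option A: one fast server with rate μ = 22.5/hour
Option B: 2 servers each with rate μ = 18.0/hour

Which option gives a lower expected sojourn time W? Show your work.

Option A: single server μ = 22.5 (M/M/1)
  ρ_A = 13.6/22.5 = 0.6044
  W_A = 1/(μ-λ) = 1/(22.5-13.6) = 1/8.90 = 0.1124

Option B: 2 servers μ = 18.0 (M/M/2)
  ρ_B = λ/(cμ) = 13.6/(2×18.0) = 0.3778
  Offered load a = λ/μ = cρ = 13.6/18.0 = 0.7556
  P₀ = [ Σₙ₌₀^1 aⁿ/n! + a^2/(2!(1-ρ)) ]⁻¹
  Σ = a^0/0! + a^1/1! = 1.0000 + 0.7556 = 1.7556
  a^2/(2!(1-ρ)) = 0.57086/(2 × 0.62222) = 0.4587
  P₀ = 1/(1.7556 + 0.4587) = 0.4516
  Lq = P₀·a^2·ρ / (2!(1-ρ)²) = 0.4516 × 0.5709 × 0.3778 / (2 × 0.3872) = 0.1258
  Wq_B = Lq/λ = 0.125781/13.6 = 0.0092486
  W_B = Wq_B + 1/μ = 0.0092486 + 0.055556 = 0.06480

Since W_B = 0.06480 < W_A = 0.1124, Option B (multiple servers) has the shorter time in system.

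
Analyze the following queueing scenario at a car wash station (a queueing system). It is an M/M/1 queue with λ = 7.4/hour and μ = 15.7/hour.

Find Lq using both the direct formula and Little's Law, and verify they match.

Method 1 (direct): Lq = λ²/(μ(μ-λ)) = 54.76/(15.7 × 8.30) = 0.4202

Method 2 (Little's Law):
W = 1/(μ-λ) = 1/8.30 = 0.12048
Wq = W - 1/μ = 0.12048 - 0.063694 = 0.05679
Lq = λWq = 7.4 × 0.05679 = 0.4202 ✔ (matches Method 1)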